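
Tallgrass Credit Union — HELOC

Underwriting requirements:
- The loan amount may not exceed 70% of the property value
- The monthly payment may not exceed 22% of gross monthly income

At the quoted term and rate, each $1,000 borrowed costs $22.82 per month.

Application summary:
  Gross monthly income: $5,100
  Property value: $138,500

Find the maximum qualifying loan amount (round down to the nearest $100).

$49,100

Payment cap: 22% × $5,100 = $1,122/month.
At $22.82 per $1,000, that supports 1,122/22.82 × 1,000 ≈ $49,167 → $49,100.
LTV cap: 70% × $138,500 = $96,950 → $96,900.
Binding constraint: payment-to-income.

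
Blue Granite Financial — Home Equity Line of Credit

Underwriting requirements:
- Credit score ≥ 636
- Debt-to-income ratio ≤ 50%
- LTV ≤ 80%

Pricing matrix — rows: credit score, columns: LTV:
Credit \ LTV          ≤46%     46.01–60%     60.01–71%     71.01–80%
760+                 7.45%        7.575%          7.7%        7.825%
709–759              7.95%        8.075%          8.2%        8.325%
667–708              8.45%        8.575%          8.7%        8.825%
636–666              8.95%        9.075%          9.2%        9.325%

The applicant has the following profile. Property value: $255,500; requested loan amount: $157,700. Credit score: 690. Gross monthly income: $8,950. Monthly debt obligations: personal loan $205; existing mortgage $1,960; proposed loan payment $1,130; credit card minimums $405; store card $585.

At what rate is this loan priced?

8.7%

Credit score 690 ≥ 636; Total monthly debts = (205 + 1,960 + 1,130 + 405 + 585) = 4,285. DTI = 4,285/8,950 = 47.9% ≤ 50%
Loan-to-value = 157,700/255,500 = 61.7% — pass (80% max)
Credit 690 → row 667–708; LTV 61.7% → column 60.01–71%. Grid cell → 8.7%.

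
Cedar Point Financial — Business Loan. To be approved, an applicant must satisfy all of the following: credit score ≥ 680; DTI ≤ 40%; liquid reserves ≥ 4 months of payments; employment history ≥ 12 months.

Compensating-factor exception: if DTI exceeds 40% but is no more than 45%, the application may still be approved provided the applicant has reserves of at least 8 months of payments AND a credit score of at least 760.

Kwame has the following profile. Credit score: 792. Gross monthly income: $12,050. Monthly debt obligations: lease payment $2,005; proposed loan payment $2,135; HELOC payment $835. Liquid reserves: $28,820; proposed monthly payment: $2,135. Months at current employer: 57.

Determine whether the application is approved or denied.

Credit score 792 ≥ 680 (meets base)
Total debts = (2,005 + 2,135 + 835) = 4,975. DTI: 4,975 ÷ 12,050 = 41.3%, over the 40% base limit.
Liquid reserves cover 28,820/2,135 = 13.5 months — ≥ 4 required
Employment 57 ≥ 12 months
41.3% falls in the override range (40%–45%), so the compensating-factor test applies.
Override check — reserves: 13.5 mo (ok); score: 792 (ok).
Both compensating conditions met → exception applies.

Approved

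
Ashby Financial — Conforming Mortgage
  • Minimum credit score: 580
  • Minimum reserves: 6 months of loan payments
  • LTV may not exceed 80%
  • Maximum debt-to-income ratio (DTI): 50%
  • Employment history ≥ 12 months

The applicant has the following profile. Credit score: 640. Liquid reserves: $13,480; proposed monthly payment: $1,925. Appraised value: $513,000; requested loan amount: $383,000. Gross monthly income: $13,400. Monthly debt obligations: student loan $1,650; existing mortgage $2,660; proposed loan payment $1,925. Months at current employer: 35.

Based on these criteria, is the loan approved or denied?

Approved

Credit score 640 ≥ 580 (meets)
Reserves = 13,480/1,925 = 7.0 months ≥ 6
Loan-to-value = 383,000/513,000 = 74.7% — pass (80% max)
Total monthly debts = (1,650 + 2,660 + 1,925) = 6,235. Debt-to-income = 6,235/13,400 = 46.5% — meets 50% limit
Employment 35 ≥ 12 months
All criteria satisfied.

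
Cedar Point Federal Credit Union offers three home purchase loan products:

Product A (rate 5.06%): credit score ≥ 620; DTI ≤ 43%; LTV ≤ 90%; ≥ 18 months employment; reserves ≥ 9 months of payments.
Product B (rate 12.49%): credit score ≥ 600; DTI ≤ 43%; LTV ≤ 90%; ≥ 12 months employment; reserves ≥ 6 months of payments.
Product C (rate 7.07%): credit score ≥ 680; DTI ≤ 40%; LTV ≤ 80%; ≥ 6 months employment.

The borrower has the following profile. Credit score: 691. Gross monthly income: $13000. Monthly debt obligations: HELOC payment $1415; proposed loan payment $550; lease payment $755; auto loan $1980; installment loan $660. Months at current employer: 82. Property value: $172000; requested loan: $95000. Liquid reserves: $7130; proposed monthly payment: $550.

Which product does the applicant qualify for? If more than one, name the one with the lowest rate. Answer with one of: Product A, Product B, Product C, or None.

Total debts = (1,415 + 550 + 755 + 1,980 + 660) = 5,360; DTI = 5,360/13,000 = 41.2%.
LTV = 95,000/172,000 = 55.2%.
Reserves = 7,130/550 = 13.0 months.
Product A: score 691 ≥ 620; DTI 41.2% ≤ 43%; LTV 55.2% ≤ 90%; employment 82 ≥ 18 mo; reserves 13.0 ≥ 9 mo → qualifies.
Product B: score 691 ≥ 600; DTI 41.2% ≤ 43%; LTV 55.2% ≤ 90%; employment 82 ≥ 12 mo; reserves 13.0 ≥ 6 mo → qualifies.
Product C: score 691 ≥ 680; DTI 41.2% > 40%; LTV 55.2% ≤ 80%; employment 82 ≥ 6 mo → does not qualify.
Qualifying: Product A, Product B. Lowest rate is 5.06% → Product A.

Product A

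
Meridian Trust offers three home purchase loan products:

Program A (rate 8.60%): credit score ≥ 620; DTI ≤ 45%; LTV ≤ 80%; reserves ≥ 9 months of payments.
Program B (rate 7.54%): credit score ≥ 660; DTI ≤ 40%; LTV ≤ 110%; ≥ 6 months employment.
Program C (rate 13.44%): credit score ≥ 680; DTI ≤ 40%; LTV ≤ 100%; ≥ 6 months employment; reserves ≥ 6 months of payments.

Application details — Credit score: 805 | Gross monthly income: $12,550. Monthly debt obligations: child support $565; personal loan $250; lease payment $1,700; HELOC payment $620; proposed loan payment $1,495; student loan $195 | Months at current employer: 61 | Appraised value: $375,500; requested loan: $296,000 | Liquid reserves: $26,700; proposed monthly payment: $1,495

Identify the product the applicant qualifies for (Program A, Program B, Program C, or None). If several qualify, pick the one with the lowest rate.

Total debts = (565 + 250 + 1,700 + 620 + 1,495 + 195) = 4,825; DTI = 4,825/12,550 = 38.4%.
LTV = 296,000/375,500 = 78.8%.
Reserves = 26,700/1,495 = 17.9 months.
Program A: score 805 ≥ 620; DTI 38.4% ≤ 45%; LTV 78.8% ≤ 80%; reserves 17.9 ≥ 9 mo → qualifies.
Program B: score 805 ≥ 660; DTI 38.4% ≤ 40%; LTV 78.8% ≤ 110%; employment 61 ≥ 6 mo → qualifies.
Program C: score 805 ≥ 680; DTI 38.4% ≤ 40%; LTV 78.8% ≤ 100%; employment 61 ≥ 6 mo; reserves 17.9 ≥ 6 mo → qualifies.
Qualifying: Program A, Program B, Program C. Lowest rate is 7.54% → Program B.

Program B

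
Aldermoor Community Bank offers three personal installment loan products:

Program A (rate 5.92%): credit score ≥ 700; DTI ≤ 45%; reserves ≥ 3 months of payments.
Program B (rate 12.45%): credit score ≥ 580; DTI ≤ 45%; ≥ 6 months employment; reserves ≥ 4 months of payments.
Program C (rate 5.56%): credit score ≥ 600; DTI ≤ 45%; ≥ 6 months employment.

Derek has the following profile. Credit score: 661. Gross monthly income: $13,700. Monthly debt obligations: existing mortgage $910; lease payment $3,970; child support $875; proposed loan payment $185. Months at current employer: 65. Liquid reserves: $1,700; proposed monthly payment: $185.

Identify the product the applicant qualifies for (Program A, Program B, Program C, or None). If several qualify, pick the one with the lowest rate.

Total debts = (910 + 3,970 + 875 + 185) = 5,940; DTI = 5,940/13,700 = 43.4%.
Reserves = 1,700/185 = 9.2 months.
Program A: score 661 < 700; DTI 43.4% ≤ 45%; reserves 9.2 ≥ 3 mo → does not qualify.
Program B: score 661 ≥ 580; DTI 43.4% ≤ 45%; employment 65 ≥ 6 mo; reserves 9.2 ≥ 4 mo → qualifies.
Program C: score 661 ≥ 600; DTI 43.4% ≤ 45%; employment 65 ≥ 6 mo → qualifies.
Qualifying: Program B, Program C. Lowest rate is 5.56% → Program C.

Program C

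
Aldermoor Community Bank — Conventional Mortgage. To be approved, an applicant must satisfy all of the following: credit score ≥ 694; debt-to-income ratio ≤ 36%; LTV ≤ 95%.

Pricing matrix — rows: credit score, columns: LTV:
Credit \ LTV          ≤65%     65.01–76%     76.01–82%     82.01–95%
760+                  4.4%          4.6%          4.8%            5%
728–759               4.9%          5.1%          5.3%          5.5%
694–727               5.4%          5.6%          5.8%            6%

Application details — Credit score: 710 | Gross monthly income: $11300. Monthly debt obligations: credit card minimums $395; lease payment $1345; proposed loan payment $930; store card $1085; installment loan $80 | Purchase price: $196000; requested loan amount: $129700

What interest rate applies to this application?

5.6%

Credit score 710 ≥ 694; Total monthly debts = (395 + 1,345 + 930 + 1,085 + 80) = 3,835. Debt-to-income = 3,835/11,300 = 33.9% — meets 36% limit
LTV: 129,700 ÷ 196,000 = 66.2%, within 95% cap
Score 710 is in the 694–727 band; LTV 66.2% is in the 65.01–76% band → 5.6%.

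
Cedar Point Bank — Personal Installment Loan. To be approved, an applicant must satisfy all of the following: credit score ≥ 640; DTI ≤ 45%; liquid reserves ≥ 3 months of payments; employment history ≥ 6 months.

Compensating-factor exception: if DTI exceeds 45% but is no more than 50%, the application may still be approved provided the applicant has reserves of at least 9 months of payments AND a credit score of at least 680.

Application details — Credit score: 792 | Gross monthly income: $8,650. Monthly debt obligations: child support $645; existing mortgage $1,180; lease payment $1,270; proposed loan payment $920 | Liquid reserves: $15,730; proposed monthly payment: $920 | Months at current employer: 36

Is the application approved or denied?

Credit score 792 ≥ 640 (meets base)
Total debts = (645 + 1,180 + 1,270 + 920) = 4,015. DTI = 4,015/8,650 = 46.4% > 45% — standard DTI limit exceeded.
Reserves: 15,730 ÷ 920 = 17.1 months (meets 3-month minimum)
Employment 36 ≥ 6 months
DTI 46.4% is within the 45%–50% exception band; checking compensating factors.
Reserves 17.1 ≥ 9 months; credit score 792 ≥ 680.
Both compensating conditions met → exception applies.

Approved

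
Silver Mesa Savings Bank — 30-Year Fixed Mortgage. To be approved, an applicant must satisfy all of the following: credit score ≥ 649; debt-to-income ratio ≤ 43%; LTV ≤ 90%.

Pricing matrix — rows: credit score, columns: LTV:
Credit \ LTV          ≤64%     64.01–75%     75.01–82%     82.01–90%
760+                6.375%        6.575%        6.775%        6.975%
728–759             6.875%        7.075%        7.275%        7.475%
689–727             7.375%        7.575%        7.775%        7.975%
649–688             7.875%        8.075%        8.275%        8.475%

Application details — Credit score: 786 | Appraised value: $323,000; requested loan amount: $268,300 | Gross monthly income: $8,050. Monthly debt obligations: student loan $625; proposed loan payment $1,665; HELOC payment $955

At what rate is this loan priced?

Credit score 786 ≥ 649; Total monthly debts = (625 + 1,665 + 955) = 3,245. DTI = 3,245/8,050 = 40.3% ≤ 43%
LTV: 268,300 ÷ 323,000 = 83.1%, within 90% cap
Credit 786 → row 760+; LTV 83.1% → column 82.01–90%. Grid cell → 6.975%.

6.975%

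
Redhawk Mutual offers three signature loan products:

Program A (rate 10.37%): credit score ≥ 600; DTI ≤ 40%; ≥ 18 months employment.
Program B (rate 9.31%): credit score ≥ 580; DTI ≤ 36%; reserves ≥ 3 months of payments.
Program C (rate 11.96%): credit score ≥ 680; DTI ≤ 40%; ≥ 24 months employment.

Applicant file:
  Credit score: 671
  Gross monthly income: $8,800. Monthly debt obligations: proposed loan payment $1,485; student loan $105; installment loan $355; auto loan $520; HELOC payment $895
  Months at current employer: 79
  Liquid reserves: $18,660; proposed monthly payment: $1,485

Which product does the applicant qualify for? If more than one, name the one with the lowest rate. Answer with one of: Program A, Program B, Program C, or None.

Total debts = (1,485 + 105 + 355 + 520 + 895) = 3,360; DTI = 3,360/8,800 = 38.2%.
Reserves = 18,660/1,485 = 12.6 months.
Program A: score 671 ≥ 600; DTI 38.2% ≤ 40%; employment 79 ≥ 18 mo → qualifies.
Program B: score 671 ≥ 580; DTI 38.2% > 36%; reserves 12.6 ≥ 3 mo → does not qualify.
Program C: score 671 < 680; DTI 38.2% ≤ 40%; employment 79 ≥ 24 mo → does not qualify.

Program A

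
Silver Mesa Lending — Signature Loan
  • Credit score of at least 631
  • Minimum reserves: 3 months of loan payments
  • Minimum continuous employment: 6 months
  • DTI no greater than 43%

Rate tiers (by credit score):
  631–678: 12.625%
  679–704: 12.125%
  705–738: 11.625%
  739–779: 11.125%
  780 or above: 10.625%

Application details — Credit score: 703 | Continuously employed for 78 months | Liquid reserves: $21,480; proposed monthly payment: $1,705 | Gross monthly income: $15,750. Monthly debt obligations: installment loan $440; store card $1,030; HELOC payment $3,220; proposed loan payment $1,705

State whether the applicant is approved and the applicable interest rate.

Credit score 703 ≥ 631 (meets minimum)
Total monthly debts = (440 + 1,030 + 3,220 + 1,705) = 6,395. DTI = 6,395/15,750 = 40.6% ≤ 43%
Liquid reserves cover 21,480/1,705 = 12.6 months — ≥ 3 required
Employment 78 ≥ 6 months
All requirements met. Score 703 falls in the 679–704 tier → 12.125%.

Approved at 12.125%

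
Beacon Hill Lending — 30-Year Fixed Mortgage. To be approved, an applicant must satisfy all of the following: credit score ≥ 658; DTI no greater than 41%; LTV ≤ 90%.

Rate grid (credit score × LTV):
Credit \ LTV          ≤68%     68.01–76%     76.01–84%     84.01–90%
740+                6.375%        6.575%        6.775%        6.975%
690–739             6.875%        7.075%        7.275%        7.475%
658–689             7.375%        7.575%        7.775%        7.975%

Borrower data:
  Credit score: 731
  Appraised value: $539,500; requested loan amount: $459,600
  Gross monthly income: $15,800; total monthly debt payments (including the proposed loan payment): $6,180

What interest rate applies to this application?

Credit score 731 ≥ 658; DTI = 6,180/15,800 = 39.1% ≤ 41%
LTV = 459,600/539,500 = 85.2% ≤ 90%
Score 731 is in the 690–739 band; LTV 85.2% is in the 84.01–90% band → 7.475%.

7.475%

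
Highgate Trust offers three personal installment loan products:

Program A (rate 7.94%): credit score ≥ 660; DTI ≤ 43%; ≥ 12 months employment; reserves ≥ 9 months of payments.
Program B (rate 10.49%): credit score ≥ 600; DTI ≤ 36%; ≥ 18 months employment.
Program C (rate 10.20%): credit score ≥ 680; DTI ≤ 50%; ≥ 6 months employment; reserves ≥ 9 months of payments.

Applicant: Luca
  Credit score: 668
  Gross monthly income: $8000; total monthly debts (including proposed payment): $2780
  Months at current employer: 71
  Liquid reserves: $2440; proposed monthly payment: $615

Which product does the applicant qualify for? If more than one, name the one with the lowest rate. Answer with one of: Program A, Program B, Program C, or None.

Program B

DTI = 2,780/8,000 = 34.8%.
Reserves = 2,440/615 = 4.0 months.
Program A: score 668 ≥ 660; DTI 34.8% ≤ 43%; employment 71 ≥ 12 mo; reserves 4.0 < 9 mo → does not qualify.
Program B: score 668 ≥ 600; DTI 34.8% ≤ 36%; employment 71 ≥ 18 mo → qualifies.
Program C: score 668 < 680; DTI 34.8% ≤ 50%; employment 71 ≥ 6 mo; reserves 4.0 < 9 mo → does not qualify.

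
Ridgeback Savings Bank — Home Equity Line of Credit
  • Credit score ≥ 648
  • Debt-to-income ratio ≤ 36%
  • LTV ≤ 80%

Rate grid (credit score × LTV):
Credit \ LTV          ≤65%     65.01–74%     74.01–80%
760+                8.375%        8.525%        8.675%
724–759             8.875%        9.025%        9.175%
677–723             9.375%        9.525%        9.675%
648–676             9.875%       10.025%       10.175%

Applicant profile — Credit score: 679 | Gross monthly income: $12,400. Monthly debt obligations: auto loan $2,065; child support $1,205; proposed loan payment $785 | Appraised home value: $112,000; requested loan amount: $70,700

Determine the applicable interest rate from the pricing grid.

Credit score 679 ≥ 648; Total monthly debts = (2,065 + 1,205 + 785) = 4,055. DTI = 4,055/12,400 = 32.7% ≤ 36%
LTV = 70,700/112,000 = 63.1% ≤ 80%
Row: 679 falls in 677–723. Column: 63.1% falls in ≤65%. Rate = 9.375%.

9.375%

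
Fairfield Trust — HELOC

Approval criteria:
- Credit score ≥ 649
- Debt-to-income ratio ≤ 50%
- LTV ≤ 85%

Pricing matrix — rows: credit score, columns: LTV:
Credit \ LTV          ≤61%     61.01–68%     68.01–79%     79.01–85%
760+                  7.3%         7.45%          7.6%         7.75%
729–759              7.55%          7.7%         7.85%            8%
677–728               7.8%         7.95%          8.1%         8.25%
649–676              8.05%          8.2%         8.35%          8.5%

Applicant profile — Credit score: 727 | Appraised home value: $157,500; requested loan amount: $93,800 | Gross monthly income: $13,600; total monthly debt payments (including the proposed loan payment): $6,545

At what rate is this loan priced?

Credit score 727 ≥ 649; DTI = 6,545/13,600 = 48.1% ≤ 50%
LTV = 93,800/157,500 = 59.6% ≤ 85%
Row: 727 falls in 677–728. Column: 59.6% falls in ≤61%. Rate = 7.8%.

7.8%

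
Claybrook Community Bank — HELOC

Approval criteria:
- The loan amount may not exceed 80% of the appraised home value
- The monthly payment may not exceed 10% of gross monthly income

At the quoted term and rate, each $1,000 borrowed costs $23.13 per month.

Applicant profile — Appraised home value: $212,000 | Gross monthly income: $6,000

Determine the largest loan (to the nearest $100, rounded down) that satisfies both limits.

Payment cap: 10% × $6,000 = $600/month.
At $23.13 per $1,000, that supports 600/23.13 × 1,000 ≈ $25,940 → $25,900.
LTV cap: 80% × $212,000 = $169,600 → $169,600.
Binding constraint: payment-to-income.

$25,900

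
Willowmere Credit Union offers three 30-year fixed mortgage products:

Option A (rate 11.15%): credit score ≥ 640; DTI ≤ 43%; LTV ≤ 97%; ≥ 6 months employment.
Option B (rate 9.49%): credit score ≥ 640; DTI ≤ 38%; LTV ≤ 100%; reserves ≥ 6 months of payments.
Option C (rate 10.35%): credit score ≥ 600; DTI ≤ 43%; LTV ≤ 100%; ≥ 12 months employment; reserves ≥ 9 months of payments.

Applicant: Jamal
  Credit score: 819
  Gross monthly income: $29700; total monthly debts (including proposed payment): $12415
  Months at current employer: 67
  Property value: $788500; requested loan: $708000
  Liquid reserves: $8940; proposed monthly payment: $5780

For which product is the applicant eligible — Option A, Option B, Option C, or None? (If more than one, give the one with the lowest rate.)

DTI = 12,415/29,700 = 41.8%.
LTV = 708,000/788,500 = 89.8%.
Reserves = 8,940/5,780 = 1.5 months.
Option A: score 819 ≥ 640; DTI 41.8% ≤ 43%; LTV 89.8% ≤ 97%; employment 67 ≥ 6 mo → qualifies.
Option B: score 819 ≥ 640; DTI 41.8% > 38%; LTV 89.8% ≤ 100%; reserves 1.5 < 6 mo → does not qualify.
Option C: score 819 ≥ 600; DTI 41.8% ≤ 43%; LTV 89.8% ≤ 100%; employment 67 ≥ 12 mo; reserves 1.5 < 9 mo → does not qualify.

Option A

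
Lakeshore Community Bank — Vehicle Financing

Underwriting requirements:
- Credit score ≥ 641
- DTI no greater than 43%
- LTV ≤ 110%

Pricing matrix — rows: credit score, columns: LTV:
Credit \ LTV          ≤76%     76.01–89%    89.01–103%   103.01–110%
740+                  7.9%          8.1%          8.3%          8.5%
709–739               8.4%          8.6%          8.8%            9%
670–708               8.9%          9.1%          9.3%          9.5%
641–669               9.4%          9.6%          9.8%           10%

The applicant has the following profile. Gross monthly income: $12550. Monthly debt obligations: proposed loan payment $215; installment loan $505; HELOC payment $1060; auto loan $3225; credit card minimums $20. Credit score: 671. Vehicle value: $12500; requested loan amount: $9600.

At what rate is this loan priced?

9.1%

Credit score 671 ≥ 641; Total monthly debts = (215 + 505 + 1,060 + 3,225 + 20) = 5,025. DTI: 5,025 ÷ 12,550 = 40%, within the 43% cap
LTV: 9,600 ÷ 12,500 = 76.8%, within 110% cap
Score 671 is in the 670–708 band; LTV 76.8% is in the 76.01–89% band → 9.1%.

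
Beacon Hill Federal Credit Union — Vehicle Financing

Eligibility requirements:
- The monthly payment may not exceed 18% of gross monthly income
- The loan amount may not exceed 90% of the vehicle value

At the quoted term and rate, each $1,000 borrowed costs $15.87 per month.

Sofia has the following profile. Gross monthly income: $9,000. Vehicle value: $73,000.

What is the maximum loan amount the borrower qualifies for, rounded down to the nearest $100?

Payment cap: 18% × $9,000 = $1,620/month.
At $15.87 per $1,000, that supports 1,620/15.87 × 1,000 ≈ $102,079 → $102,000.
LTV cap: 90% × $73,000 = $65,700 → $65,700.
Binding constraint: loan-to-value.

$65,700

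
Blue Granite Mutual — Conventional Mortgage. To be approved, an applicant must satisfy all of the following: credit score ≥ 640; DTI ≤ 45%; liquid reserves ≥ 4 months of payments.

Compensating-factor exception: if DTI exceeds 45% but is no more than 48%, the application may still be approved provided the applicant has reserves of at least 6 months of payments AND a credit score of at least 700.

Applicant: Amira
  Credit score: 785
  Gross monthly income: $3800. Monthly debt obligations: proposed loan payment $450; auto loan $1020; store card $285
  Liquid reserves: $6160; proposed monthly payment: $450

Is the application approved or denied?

Credit score 785 ≥ 640 (meets base)
Total debts = (450 + 1,020 + 285) = 1,755. DTI: 1,755 ÷ 3,800 = 46.2%, over the 45% base limit.
Reserves: 6,160 ÷ 450 = 13.7 months (meets 4-month minimum)
46.2% falls in the override range (45%–48%), so the compensating-factor test applies.
Reserves 13.7 ≥ 6 months; credit score 785 ≥ 700.
Both override conditions satisfied; DTI exception granted.

Approved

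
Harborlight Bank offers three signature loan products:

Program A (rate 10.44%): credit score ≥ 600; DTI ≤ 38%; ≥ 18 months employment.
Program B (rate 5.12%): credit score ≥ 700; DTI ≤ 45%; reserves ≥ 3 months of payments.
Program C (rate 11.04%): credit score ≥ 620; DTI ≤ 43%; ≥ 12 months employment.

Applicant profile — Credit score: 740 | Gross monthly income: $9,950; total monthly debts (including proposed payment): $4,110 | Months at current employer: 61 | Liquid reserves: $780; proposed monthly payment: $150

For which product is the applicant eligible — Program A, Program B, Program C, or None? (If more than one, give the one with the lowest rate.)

DTI = 4,110/9,950 = 41.3%.
Reserves = 780/150 = 5.2 months.
Program A: score 740 ≥ 600; DTI 41.3% > 38%; employment 61 ≥ 18 mo → does not qualify.
Program B: score 740 ≥ 700; DTI 41.3% ≤ 45%; reserves 5.2 ≥ 3 mo → qualifies.
Program C: score 740 ≥ 620; DTI 41.3% ≤ 43%; employment 61 ≥ 12 mo → qualifies.
Qualifying: Program B, Program C. Lowest rate is 5.12% → Program B.

Program B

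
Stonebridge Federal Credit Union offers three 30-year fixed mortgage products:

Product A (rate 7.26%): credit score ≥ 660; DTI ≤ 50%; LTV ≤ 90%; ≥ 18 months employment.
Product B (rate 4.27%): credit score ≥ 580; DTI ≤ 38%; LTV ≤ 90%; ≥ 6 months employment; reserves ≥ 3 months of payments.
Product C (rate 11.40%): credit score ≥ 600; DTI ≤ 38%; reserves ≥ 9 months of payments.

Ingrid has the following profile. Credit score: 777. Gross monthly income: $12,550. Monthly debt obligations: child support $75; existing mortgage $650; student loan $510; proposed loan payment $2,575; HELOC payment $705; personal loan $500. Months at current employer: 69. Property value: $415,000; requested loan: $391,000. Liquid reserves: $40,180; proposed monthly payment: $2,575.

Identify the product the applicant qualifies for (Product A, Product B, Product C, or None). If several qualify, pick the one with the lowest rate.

Total debts = (75 + 650 + 510 + 2,575 + 705 + 500) = 5,015; DTI = 5,015/12,550 = 40%.
LTV = 391,000/415,000 = 94.2%.
Reserves = 40,180/2,575 = 15.6 months.
Product A: score 777 ≥ 660; DTI 40% ≤ 50%; LTV 94.2% > 90%; employment 69 ≥ 18 mo → does not qualify.
Product B: score 777 ≥ 580; DTI 40% > 38%; LTV 94.2% > 90%; employment 69 ≥ 6 mo; reserves 15.6 ≥ 3 mo → does not qualify.
Product C: score 777 ≥ 600; DTI 40% > 38%; reserves 15.6 ≥ 9 mo → does not qualify.

None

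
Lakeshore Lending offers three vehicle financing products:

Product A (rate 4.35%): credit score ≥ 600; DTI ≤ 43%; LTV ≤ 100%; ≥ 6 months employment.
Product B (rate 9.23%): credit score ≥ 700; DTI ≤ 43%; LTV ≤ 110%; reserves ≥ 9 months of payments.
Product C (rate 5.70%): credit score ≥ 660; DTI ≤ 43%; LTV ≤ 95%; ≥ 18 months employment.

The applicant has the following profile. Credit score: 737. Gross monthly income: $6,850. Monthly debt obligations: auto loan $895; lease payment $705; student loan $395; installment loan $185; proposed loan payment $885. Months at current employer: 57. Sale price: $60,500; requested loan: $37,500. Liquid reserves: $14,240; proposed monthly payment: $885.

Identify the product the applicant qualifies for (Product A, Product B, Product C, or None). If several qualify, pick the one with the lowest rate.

None

Total debts = (895 + 705 + 395 + 185 + 885) = 3,065; DTI = 3,065/6,850 = 44.7%.
LTV = 37,500/60,500 = 62%.
Reserves = 14,240/885 = 16.1 months.
Product A: score 737 ≥ 600; DTI 44.7% > 43%; LTV 62% ≤ 100%; employment 57 ≥ 6 mo → does not qualify.
Product B: score 737 ≥ 700; DTI 44.7% > 43%; LTV 62% ≤ 110%; reserves 16.1 ≥ 9 mo → does not qualify.
Product C: score 737 ≥ 660; DTI 44.7% > 43%; LTV 62% ≤ 95%; employment 57 ≥ 18 mo → does not qualify.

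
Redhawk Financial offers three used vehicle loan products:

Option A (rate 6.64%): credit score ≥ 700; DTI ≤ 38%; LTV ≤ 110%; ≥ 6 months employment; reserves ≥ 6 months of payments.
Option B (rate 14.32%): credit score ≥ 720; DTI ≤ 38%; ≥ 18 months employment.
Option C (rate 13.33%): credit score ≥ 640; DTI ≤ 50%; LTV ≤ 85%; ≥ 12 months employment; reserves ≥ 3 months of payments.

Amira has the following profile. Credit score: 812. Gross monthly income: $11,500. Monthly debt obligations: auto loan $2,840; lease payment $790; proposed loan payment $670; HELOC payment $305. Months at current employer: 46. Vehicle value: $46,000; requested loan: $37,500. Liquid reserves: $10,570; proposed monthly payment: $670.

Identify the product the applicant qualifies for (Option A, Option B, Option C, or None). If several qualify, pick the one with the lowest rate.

Total debts = (2,840 + 790 + 670 + 305) = 4,605; DTI = 4,605/11,500 = 40%.
LTV = 37,500/46,000 = 81.5%.
Reserves = 10,570/670 = 15.8 months.
Option A: score 812 ≥ 700; DTI 40% > 38%; LTV 81.5% ≤ 110%; employment 46 ≥ 6 mo; reserves 15.8 ≥ 6 mo → does not qualify.
Option B: score 812 ≥ 720; DTI 40% > 38%; employment 46 ≥ 18 mo → does not qualify.
Option C: score 812 ≥ 640; DTI 40% ≤ 50%; LTV 81.5% ≤ 85%; employment 46 ≥ 12 mo; reserves 15.8 ≥ 3 mo → qualifies.

Option C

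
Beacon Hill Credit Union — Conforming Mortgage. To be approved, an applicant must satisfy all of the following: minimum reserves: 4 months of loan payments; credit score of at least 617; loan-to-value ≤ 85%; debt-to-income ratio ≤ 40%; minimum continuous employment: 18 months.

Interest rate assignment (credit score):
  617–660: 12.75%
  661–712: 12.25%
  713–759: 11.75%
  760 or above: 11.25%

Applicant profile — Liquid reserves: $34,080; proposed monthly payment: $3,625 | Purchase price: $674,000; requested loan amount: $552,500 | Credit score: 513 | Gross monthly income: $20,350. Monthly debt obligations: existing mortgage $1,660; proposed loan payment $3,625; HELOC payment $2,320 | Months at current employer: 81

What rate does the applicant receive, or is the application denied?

Credit score 513 < 617 (below minimum)
LTV = 552,500/674,000 = 82% ≤ 85%
Reserves: 34,080 ÷ 3,625 = 9.4 months (meets 4-month minimum)
Employment 81 ≥ 18 months
Total monthly debts = (1,660 + 3,625 + 2,320) = 7,605. Debt-to-income = 7,605/20,350 = 37.4% — meets 40% limit
Not all requirements met → denied.

Denied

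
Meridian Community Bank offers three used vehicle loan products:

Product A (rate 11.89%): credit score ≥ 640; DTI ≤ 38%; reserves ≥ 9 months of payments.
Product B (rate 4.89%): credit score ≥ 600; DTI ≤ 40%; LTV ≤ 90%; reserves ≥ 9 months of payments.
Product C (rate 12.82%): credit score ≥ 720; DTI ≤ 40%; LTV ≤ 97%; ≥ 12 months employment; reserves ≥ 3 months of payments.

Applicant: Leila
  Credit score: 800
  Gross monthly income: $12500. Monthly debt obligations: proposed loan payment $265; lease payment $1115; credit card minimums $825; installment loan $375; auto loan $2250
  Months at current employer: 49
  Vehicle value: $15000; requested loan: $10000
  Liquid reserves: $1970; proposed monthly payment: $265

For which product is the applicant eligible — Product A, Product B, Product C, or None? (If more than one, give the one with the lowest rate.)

Product C

Total debts = (265 + 1,115 + 825 + 375 + 2,250) = 4,830; DTI = 4,830/12,500 = 38.6%.
LTV = 10,000/15,000 = 66.7%.
Reserves = 1,970/265 = 7.4 months.
Product A: score 800 ≥ 640; DTI 38.6% > 38%; reserves 7.4 < 9 mo → does not qualify.
Product B: score 800 ≥ 600; DTI 38.6% ≤ 40%; LTV 66.7% ≤ 90%; reserves 7.4 < 9 mo → does not qualify.
Product C: score 800 ≥ 720; DTI 38.6% ≤ 40%; LTV 66.7% ≤ 97%; employment 49 ≥ 12 mo; reserves 7.4 ≥ 3 mo → qualifies.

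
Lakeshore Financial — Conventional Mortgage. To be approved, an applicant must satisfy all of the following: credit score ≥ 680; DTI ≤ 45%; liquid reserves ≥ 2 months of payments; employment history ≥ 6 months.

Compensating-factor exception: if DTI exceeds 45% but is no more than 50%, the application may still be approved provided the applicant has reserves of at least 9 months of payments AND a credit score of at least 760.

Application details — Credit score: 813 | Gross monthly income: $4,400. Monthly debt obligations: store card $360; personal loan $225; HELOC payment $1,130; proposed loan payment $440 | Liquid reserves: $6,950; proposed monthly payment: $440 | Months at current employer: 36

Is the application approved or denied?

Approved

Credit score 813 ≥ 680 (meets base)
Total debts = (360 + 225 + 1,130 + 440) = 2,155. DTI: 2,155 ÷ 4,400 = 49%, over the 45% base limit.
Reserves = 6,950/440 = 15.8 months ≥ 2
Employment 36 ≥ 6 months
49% falls in the override range (45%–50%), so the compensating-factor test applies.
Reserves 15.8 ≥ 9 months; credit score 813 ≥ 760.
Both override conditions satisfied; DTI exception granted.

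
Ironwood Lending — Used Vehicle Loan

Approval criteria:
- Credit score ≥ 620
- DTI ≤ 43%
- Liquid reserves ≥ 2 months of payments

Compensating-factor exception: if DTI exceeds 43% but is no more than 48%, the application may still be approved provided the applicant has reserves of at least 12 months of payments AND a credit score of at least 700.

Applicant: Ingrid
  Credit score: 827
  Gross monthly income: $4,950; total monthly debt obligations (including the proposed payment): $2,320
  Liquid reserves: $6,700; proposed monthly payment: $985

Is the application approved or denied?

Credit score 827 ≥ 620 (meets base)
DTI = 2,320/4,950 = 46.9% > 43% — standard DTI limit exceeded.
Liquid reserves cover 6,700/985 = 6.8 months — ≥ 2 required
DTI 46.9% is within the 43%–48% exception band; checking compensating factors.
Override check — reserves: 6.8 mo (short of 12); score: 827 (ok).
Override conditions not both satisfied; exception does not apply.

Denied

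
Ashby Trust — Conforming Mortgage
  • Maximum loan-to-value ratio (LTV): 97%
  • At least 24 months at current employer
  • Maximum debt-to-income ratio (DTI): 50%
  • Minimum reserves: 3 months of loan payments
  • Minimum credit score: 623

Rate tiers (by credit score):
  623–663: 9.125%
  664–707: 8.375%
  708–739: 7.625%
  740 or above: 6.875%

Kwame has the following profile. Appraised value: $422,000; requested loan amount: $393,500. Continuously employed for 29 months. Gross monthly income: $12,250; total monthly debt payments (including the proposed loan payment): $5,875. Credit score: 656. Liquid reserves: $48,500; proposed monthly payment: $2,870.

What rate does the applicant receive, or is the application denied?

Approved at 9.125%

Credit score 656 ≥ 623 (meets minimum)
Debt-to-income = 5,875/12,250 = 48% — meets 50% limit
LTV = 393,500/422,000 = 93.2% ≤ 97%
Liquid reserves cover 48,500/2,870 = 16.9 months — ≥ 3 required
Employment 29 ≥ 24 months
All requirements met. Score 656 falls in the 623–663 tier → 9.125%.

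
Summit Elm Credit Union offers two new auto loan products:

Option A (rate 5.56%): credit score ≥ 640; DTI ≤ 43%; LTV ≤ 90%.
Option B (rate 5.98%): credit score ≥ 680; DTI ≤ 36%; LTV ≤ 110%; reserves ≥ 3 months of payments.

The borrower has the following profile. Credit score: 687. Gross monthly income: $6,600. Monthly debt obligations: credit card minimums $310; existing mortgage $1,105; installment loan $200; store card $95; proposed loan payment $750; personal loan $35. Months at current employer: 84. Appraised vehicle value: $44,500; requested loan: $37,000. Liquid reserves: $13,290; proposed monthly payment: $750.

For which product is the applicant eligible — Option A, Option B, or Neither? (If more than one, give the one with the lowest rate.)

Option A

Total debts = (310 + 1,105 + 200 + 95 + 750 + 35) = 2,495; DTI = 2,495/6,600 = 37.8%.
LTV = 37,000/44,500 = 83.1%.
Reserves = 13,290/750 = 17.7 months.
Option A: score 687 ≥ 640; DTI 37.8% ≤ 43%; LTV 83.1% ≤ 90% → qualifies.
Option B: score 687 ≥ 680; DTI 37.8% > 36%; LTV 83.1% ≤ 110%; reserves 17.7 ≥ 3 mo → does not qualify.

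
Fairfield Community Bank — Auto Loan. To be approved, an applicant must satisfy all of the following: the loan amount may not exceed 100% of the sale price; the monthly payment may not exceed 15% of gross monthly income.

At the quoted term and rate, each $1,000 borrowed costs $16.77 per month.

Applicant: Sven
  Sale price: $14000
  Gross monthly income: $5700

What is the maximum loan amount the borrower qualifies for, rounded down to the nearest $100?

Payment cap: 15% × $5,700 = $855/month.
At $16.77 per $1,000, that supports 855/16.77 × 1,000 ≈ $50,983 → $50,900.
LTV cap: 100% × $14,000 = $14,000 → $14,000.
Binding constraint: loan-to-value.

$14,000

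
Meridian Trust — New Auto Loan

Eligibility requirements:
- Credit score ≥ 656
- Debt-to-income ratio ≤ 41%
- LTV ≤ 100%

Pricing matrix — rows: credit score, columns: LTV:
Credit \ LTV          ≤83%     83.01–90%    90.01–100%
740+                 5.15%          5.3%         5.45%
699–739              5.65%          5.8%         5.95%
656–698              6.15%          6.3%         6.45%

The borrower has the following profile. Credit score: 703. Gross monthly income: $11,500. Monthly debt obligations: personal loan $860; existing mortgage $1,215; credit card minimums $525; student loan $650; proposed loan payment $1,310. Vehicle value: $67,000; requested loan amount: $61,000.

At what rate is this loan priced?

Credit score 703 ≥ 656; Total monthly debts = (860 + 1,215 + 525 + 650 + 1,310) = 4,560. DTI = 4,560/11,500 = 39.7% ≤ 41%
LTV: 61,000 ÷ 67,000 = 91%, within 100% cap
Row: 703 falls in 699–739. Column: 91% falls in 90.01–100%. Rate = 5.95%.

5.95%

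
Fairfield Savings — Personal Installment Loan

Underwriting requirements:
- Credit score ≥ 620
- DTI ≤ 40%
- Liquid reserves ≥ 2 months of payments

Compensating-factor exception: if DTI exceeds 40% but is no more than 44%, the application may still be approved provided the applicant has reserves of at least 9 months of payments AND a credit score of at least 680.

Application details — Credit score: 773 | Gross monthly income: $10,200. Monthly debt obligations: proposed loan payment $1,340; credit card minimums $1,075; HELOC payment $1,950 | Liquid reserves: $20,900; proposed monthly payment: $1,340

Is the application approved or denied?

Approved

Credit score 773 ≥ 620 (meets base)
Total debts = (1,340 + 1,075 + 1,950) = 4,365. DTI: 4,365 ÷ 10,200 = 42.8%, over the 40% base limit.
Liquid reserves cover 20,900/1,340 = 15.6 months — ≥ 2 required
DTI 42.8% is within the 40%–44% exception band; checking compensating factors.
Reserves 15.6 ≥ 9 months; credit score 773 ≥ 680.
Both override conditions satisfied; DTI exception granted.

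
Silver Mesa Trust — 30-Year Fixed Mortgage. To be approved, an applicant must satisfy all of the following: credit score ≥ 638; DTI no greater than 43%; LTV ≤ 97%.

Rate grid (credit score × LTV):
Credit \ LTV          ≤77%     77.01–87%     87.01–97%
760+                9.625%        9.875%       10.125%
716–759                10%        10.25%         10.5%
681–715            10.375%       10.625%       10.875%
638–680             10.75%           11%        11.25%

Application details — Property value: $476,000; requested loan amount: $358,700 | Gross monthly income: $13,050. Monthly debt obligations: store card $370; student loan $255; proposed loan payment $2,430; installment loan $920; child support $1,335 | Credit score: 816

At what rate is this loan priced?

Credit score 816 ≥ 638; Total monthly debts = (370 + 255 + 2,430 + 920 + 1,335) = 5,310. DTI: 5,310 ÷ 13,050 = 40.7%, within the 43% cap
LTV = 358,700/476,000 = 75.4% ≤ 97%
Credit 816 → row 760+; LTV 75.4% → column ≤77%. Grid cell → 9.625%.

9.625%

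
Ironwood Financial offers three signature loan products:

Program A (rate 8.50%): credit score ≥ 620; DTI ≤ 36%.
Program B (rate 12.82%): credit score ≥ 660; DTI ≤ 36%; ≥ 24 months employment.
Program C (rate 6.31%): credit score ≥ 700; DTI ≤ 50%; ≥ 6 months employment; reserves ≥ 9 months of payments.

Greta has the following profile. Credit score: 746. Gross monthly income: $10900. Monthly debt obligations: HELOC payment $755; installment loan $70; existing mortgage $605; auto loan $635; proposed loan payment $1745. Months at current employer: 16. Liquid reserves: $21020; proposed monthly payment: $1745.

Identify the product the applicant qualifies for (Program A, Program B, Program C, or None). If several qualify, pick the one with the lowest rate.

Program C

Total debts = (755 + 70 + 605 + 635 + 1,745) = 3,810; DTI = 3,810/10,900 = 35%.
Reserves = 21,020/1,745 = 12.0 months.
Program A: score 746 ≥ 620; DTI 35% ≤ 36% → qualifies.
Program B: score 746 ≥ 660; DTI 35% ≤ 36%; employment 16 < 24 mo → does not qualify.
Program C: score 746 ≥ 700; DTI 35% ≤ 50%; employment 16 ≥ 6 mo; reserves 12.0 ≥ 9 mo → qualifies.
Qualifying: Program A, Program C. Lowest rate is 6.31% → Program C.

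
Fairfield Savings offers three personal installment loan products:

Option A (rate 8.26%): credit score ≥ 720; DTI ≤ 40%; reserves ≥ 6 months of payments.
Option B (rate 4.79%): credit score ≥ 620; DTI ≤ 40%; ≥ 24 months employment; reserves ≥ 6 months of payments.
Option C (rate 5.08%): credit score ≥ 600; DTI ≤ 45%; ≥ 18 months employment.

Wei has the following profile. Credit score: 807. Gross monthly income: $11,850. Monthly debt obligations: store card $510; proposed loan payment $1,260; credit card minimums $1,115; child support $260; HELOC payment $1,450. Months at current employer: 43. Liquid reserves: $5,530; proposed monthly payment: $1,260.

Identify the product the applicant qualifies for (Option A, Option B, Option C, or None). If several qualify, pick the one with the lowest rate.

Option C

Total debts = (510 + 1,260 + 1,115 + 260 + 1,450) = 4,595; DTI = 4,595/11,850 = 38.8%.
Reserves = 5,530/1,260 = 4.4 months.
Option A: score 807 ≥ 720; DTI 38.8% ≤ 40%; reserves 4.4 < 6 mo → does not qualify.
Option B: score 807 ≥ 620; DTI 38.8% ≤ 40%; employment 43 ≥ 24 mo; reserves 4.4 < 6 mo → does not qualify.
Option C: score 807 ≥ 600; DTI 38.8% ≤ 45%; employment 43 ≥ 18 mo → qualifies.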